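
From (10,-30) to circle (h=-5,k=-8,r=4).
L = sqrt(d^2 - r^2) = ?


d = sqrt((10+ 5)^2 + (-30+ 8)^2) = sqrt(225+484) = 26.6271
L = sqrt(709.0000 - 16) = sqrt(693.0000) = 26.3249

26.3249


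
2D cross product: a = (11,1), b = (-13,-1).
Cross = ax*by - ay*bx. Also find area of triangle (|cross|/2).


cross = 11*(-1) - 1*(-13) = -11 + 13 = 2
Triangle area = |2|/2 = 2/2 = 1.0000

cross = 2, triangle area = 1.0000


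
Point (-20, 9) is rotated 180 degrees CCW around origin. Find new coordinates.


cos(180) = -1, sin(180) = 0
x' = -20*(-1) - 9*0 = 20
y' = -20*0 + 9*(-1) = -9

(20, -9)


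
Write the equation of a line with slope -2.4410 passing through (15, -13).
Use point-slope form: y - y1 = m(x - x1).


y + 13 = -2.4410(x - 15)
y = -2.4410x - 13 + 2.4410*15
y = -2.4410x + 23.6150

y = -2.4410x + 23.6150


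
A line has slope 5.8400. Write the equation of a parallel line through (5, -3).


Parallel lines have equal slopes.
m2 = 5.8400
b2 = -3 - 5.8400*5 = -32.2000

y = 5.8400x - 32.2000


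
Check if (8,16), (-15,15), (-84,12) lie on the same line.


8*(15-12) - 15*(12-16) - 84*(16-15)
= 24 + 60 - 84 = 0

Yes, collinear (determinant = 0)


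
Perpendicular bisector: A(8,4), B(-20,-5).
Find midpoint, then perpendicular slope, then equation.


Midpoint = (-6, -0.5)
Slope of AB = dy/dx = -9/(-28) = 0.3214
Perp slope = -dx/dy = -28/9 = -3.1111
b = My - (perp slope)*Mx = -0.5 + (-28*(-6))/(-9) = -0.5 - 18.6667 = -19.1667

y = -3.1111x - 19.1667


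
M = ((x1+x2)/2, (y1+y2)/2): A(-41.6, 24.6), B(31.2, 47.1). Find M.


Mx = (-41.6 + 31.2)/2 = -10.4/2 = -5.2000
My = (24.6 + 47.1)/2 = 71.7/2 = 35.8500

(-5.2000, 35.8500)


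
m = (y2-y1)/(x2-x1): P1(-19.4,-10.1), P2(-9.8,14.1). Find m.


dy = 14.1 + 10.1 = 24.2
dx = -9.8 + 19.4 = 9.6
m = 24.2/9.6 = 2.5208

m = 2.5208


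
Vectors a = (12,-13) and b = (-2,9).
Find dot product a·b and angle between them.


a·b = 12*(-2) - 13*9 = -24 - 117 = -141
|a| = sqrt(144+169) = 17.6918
|b| = sqrt(4+81) = 9.2195
cos(theta) = -141/(sqrt(313)*sqrt(85)) = -141/sqrt(26605) = -0.864445
theta = arccos(-141/sqrt(26605)) = 149.8194 degrees

a·b = -141, theta = 149.8194 deg


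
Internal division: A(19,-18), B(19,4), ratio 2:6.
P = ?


Px = (2*19 + 6*19)/8 = 152/8 = 19.0000
Py = (2*4 + 6*(-18))/8 = -100/8 = -12.5000

P = (19.0000, -12.5000)


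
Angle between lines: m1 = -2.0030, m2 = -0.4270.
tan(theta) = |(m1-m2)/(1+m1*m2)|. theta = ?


m1-m2 = -1.576
1+m1*m2 = 1.855281
tan(theta) = |-1.576/1.855281| = 0.849467
theta = arctan(|-1.576/1.855281|) = 40.3468 degrees (acute angle)

40.3468 degrees


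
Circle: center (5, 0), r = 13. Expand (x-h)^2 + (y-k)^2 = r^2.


(x-5)^2 + (y-0)^2 = 13^2
D = -2h = -10, E = -2k = 0
F = h^2+k^2-r^2 = 25+0-169 = -144

x^2 + y^2 - 10x - 144 = 0


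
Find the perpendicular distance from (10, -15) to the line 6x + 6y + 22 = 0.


|6*10 + 6*(-15) + 22| = |-8| = 8
sqrt(36 + 36) = sqrt(72) = 8.4853
d = 8/sqrt(72) = 0.9428

0.9428


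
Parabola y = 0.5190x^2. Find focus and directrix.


a = 0.5190
1/(4a) = 0.4817
Focus = (0, 0.4817)
Directrix: y = -0.4817

Focus = (0, 0.4817), Directrix: y = -0.4817


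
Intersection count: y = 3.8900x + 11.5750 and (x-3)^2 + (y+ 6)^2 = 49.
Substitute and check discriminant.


Substitute y = 3.8900x + 11.5750: (x-3)^2 + (3.8900x+11.5750+ 6)^2 = 49
Expand to Ax^2 + Bx + C = 0, where b-k = 17.575
A = 1+m^2 = 16.1321
B = 2(m(b-k) - h) = 2(3.8900*17.575 - 3) = 130.7335
C = h^2 + (b-k)^2 - r^2 = 9 + 308.880625 - 49 = 268.880625
disc = B^2-4AC = 17091.2480 - 17350.4365 = -259.1885
disc < 0

0 intersection points


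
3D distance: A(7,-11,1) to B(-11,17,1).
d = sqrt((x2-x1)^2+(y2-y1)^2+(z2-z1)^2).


dx=-18, dy=28, dz=0
d = sqrt(324+784+0) = sqrt(1108) = 33.2866

33.2866


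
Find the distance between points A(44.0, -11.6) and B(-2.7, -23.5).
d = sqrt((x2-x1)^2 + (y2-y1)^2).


dx = -2.7 - 44.0 = -46.7
dy = -23.5 + 11.6 = -11.9
d = sqrt(2180.89 + 141.61) = sqrt(2322.5) = 48.1923

48.1923


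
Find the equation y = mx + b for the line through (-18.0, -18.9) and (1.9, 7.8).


m = (26.7)/(19.9) = 1.3417
b = y1 - m*x1 = -18.9 - (26.7*(-18.0))/(19.9) = -18.9 + 24.1508 = 5.2508

y = 1.3417x + 5.2508


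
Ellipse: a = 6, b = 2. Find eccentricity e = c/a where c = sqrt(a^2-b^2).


c = sqrt(36-4) = sqrt(32) = 5.6569
e = c/a = sqrt(32)/6 = 0.9428

e = 0.9428


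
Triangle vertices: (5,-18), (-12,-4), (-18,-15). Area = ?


5*(-4+ 15) = 55
-12*(-15+ 18) = -36
-18*(-18+ 4) = 252
sum = 271
Area = |271|/2 = 135.5000

135.5000 sq units


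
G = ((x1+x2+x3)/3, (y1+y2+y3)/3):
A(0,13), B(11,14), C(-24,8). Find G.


Gx = (0+11- 24)/3 = -13/3 = -4.3333
Gy = (13+14+8)/3 = 35/3 = 11.6667

G = (-4.3333, 11.6667)


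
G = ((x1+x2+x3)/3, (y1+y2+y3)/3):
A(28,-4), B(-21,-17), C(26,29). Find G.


Gx = (28- 21+26)/3 = 33/3 = 11.0000
Gy = (-4- 17+29)/3 = 8/3 = 2.6667

G = (11.0000, 2.6667)


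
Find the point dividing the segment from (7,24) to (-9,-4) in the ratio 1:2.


Px = (1*(-9) + 2*7)/3 = 5/3 = 1.6667
Py = (1*(-4) + 2*24)/3 = 44/3 = 14.6667

P = (1.6667, 14.6667)


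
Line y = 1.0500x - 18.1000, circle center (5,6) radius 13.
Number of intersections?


Substitute y = 1.0500x - 18.1000: (x-5)^2 + (1.0500x- 18.1000-6)^2 = 169
Expand to Ax^2 + Bx + C = 0, where b-k = -24.1
A = 1+m^2 = 2.1025
B = 2(m(b-k) - h) = 2(1.0500*(-24.1) - 5) = -60.61
C = h^2 + (b-k)^2 - r^2 = 25 + 580.81 - 169 = 436.81
disc = B^2-4AC = 3673.5721 - 3673.5721 = 0
disc = 0

1 intersection point (tangent)


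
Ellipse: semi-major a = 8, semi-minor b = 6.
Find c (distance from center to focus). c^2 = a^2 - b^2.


c^2 = 8^2 - 6^2 = 64 - 36 = 28
c = sqrt(28) = 5.2915

c = 5.2915


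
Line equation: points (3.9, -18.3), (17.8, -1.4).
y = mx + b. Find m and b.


m = (16.9)/(13.9) = 1.2158
b = y1 - m*x1 = -18.3 - (16.9*3.9)/(13.9) = -18.3 - 4.7417 = -23.0417

y = 1.2158x - 23.0417


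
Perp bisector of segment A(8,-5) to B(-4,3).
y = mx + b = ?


Midpoint = (2, -1)
Slope of AB = dy/dx = 8/(-12) = -0.6667
Perp slope = -dx/dy = 12/8 = 1.5000
b = My - (perp slope)*Mx = -1 + (-12*2)/8 = -1 - 3.0000 = -4.0000

y = 1.5000x - 4.0000


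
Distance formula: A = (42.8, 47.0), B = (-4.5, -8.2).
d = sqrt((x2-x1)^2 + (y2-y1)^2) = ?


dx = -4.5 - 42.8 = -47.3
dy = -8.2 - 47.0 = -55.2
d = sqrt(2237.29 + 3047.04) = sqrt(5284.33) = 72.6934

72.6934


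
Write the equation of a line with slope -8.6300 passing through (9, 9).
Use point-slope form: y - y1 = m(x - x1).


y - 9 = -8.6300(x - 9)
y = -8.6300x + 9 + 8.6300*9
y = -8.6300x + 86.6700

y = -8.6300x + 86.6700


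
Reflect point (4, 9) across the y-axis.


Reflection rule for y-axis: (-x, y)
(4, 9) -> (-4, 9)

(-4, 9)


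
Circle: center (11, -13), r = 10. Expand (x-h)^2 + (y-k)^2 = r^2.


(x-11)^2 + (y+ 13)^2 = 10^2
D = -2h = -22, E = -2k = 26
F = h^2+k^2-r^2 = 121+169-100 = 190

x^2 + y^2 - 22x + 26y + 190 = 0


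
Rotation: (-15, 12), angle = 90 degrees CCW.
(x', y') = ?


cos(90) = 0, sin(90) = 1
x' = -15*0 - 12*1 = -12
y' = -15*1 + 12*0 = -15

(-12, -15)


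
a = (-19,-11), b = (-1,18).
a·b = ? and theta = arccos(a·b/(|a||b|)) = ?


a·b = -19*(-1) - 11*18 = 19 - 198 = -179
|a| = sqrt(361+121) = 21.9545
|b| = sqrt(1+324) = 18.0278
cos(theta) = -179/(sqrt(482)*sqrt(325)) = -179/sqrt(156650) = -0.452260
theta = arccos(-179/sqrt(156650)) = 116.8888 degrees

a·b = -179, theta = 116.8888 deg


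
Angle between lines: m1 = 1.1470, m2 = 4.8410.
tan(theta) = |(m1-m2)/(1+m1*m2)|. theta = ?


m1-m2 = -3.694
1+m1*m2 = 6.552627
tan(theta) = |-3.694/6.552627| = 0.563743
theta = arctan(|-3.694/6.552627|) = 29.4118 degrees (acute angle)

29.4118 degrees


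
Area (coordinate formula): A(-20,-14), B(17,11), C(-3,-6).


-20*(11+ 6) = -340
17*(-6+ 14) = 136
-3*(-14-11) = 75
sum = -129
Area = |-129|/2 = 64.5000

64.5000 sq units


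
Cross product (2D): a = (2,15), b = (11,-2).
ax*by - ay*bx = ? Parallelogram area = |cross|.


cross = 2*(-2) - 15*11 = -4 - 165 = -169
Parallelogram area = |-169| = 169

cross = -169, parallelogram area = 169


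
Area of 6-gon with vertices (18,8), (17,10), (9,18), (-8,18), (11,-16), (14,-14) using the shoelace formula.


sum(xi*y_{i+1}) = 18*10 + 17*18 + 9*18 - 8*(-16) + 11*(-14) + 14*8 = 734
sum(yi*x_{i+1}) = 8*17 + 10*9 + 18*(-8) + 18*11 - 16*14 - 14*18 = -196
Area = |734 + 196|/2 = 930/2 = 465.0000

465.0000 sq units


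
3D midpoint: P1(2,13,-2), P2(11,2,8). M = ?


Mx = (2+11)/2 = 6.5000
My = (13+2)/2 = 7.5000
Mz = (-2+8)/2 = 3.0000

M = (6.5000, 7.5000, 3.0000)


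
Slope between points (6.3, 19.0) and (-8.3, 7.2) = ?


dy = 7.2 - 19.0 = -11.8
dx = -8.3 - 6.3 = -14.6
m = -11.8/(-14.6) = 0.8082

m = 0.8082


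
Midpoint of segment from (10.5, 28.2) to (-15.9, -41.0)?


Mx = (10.5 - 15.9)/2 = -5.4/2 = -2.7000
My = (28.2 - 41.0)/2 = -12.8/2 = -6.4000

(-2.7000, -6.4000)


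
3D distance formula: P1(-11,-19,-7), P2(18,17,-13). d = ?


dx=29, dy=36, dz=-6
d = sqrt(841+1296+36) = sqrt(2173) = 46.6154

46.6154


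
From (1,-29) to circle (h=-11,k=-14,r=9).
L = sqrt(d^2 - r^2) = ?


d = sqrt((1+ 11)^2 + (-29+ 14)^2) = sqrt(144+225) = 19.2094
L = sqrt(369.0000 - 81) = sqrt(288.0000) = 16.9706

16.9706


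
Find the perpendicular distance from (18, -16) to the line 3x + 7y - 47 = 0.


|3*18 + 7*(-16) - 47| = |-105| = 105
sqrt(9 + 49) = sqrt(58) = 7.6158
d = 105/sqrt(58) = 13.7872

13.7872


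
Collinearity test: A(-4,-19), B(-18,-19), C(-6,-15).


-4*(-19+ 15) - 18*(-15+ 19) - 6*(-19+ 19)
= 16 - 72 + 0 = -56

No, not collinear (determinant = -56)


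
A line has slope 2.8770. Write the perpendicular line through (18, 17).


Perpendicular slope = -1/m1 = -1/2.8770 = -0.3476
b2 = y0 - m2*x0 = 17 + 18/2.8770 = 17 + 6.2565 = 23.2565

y = -0.3476x + 23.2565


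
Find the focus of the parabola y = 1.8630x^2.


a = 1.8630
4a = 7.4520
focus = (0, 1/7.4520) = (0, 0.1342)

Focus = (0, 0.1342)


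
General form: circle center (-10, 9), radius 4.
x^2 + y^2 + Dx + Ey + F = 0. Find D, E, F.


(x+ 10)^2 + (y-9)^2 = 4^2
D = -2h = 20, E = -2k = -18
F = h^2+k^2-r^2 = 100+81-16 = 165

D = 20, E = -18, F = 165


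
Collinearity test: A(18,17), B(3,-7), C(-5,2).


18*(-7-2) + 3*(2-17) - 5*(17+ 7)
= -162 - 45 - 120 = -327

No, not collinear (determinant = -327)


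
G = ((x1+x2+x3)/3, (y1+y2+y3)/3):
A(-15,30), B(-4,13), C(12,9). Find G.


Gx = (-15- 4+12)/3 = -7/3 = -2.3333
Gy = (30+13+9)/3 = 52/3 = 17.3333

G = (-2.3333, 17.3333)


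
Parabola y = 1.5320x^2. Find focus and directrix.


a = 1.5320
1/(4a) = 0.1632
Focus = (0, 0.1632)
Directrix: y = -0.1632

Focus = (0, 0.1632), Directrix: y = -0.1632


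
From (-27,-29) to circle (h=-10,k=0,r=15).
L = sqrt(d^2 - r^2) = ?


d = sqrt((-27+ 10)^2 + (-29-0)^2) = sqrt(289+841) = 33.6155
L = sqrt(1130.0000 - 225) = sqrt(905.0000) = 30.0832

30.0832


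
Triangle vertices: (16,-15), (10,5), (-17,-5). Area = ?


16*(5+ 5) = 160
10*(-5+ 15) = 100
-17*(-15-5) = 340
sum = 600
Area = |600|/2 = 300.0000

300.0000 sq units


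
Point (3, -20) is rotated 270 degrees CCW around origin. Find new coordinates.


cos(270) = 0, sin(270) = -1
x' = 3*0 + 20*(-1) = -20
y' = 3*(-1) - 20*0 = -3

(-20, -3)


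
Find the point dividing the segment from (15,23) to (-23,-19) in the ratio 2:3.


Px = (2*(-23) + 3*15)/5 = -1/5 = -0.2000
Py = (2*(-19) + 3*23)/5 = 31/5 = 6.2000

P = (-0.2000, 6.2000)


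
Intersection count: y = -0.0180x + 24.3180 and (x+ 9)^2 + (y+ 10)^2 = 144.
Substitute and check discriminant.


Substitute y = -0.0180x + 24.3180: (x+ 9)^2 + (-0.0180x+24.3180+ 10)^2 = 144
Expand to Ax^2 + Bx + C = 0, where b-k = 34.318
A = 1+m^2 = 1.000324
B = 2(m(b-k) - h) = 2(-0.0180*34.318 + 9) = 16.764552
C = h^2 + (b-k)^2 - r^2 = 81 + 1177.725124 - 144 = 1114.725124
disc = B^2-4AC = 281.0502 - 4460.3452 = -4179.2950
disc < 0

0 intersection points


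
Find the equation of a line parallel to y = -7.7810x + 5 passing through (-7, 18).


Parallel lines have equal slopes.
m2 = -7.7810
b2 = 18 + 7.7810*(-7) = -36.4670

y = -7.7810x - 36.4670


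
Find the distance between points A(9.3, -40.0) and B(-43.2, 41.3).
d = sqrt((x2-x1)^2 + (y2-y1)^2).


dx = -43.2 - 9.3 = -52.5
dy = 41.3 + 40.0 = 81.3
d = sqrt(2756.25 + 6609.69) = sqrt(9365.94) = 96.7778

96.7778


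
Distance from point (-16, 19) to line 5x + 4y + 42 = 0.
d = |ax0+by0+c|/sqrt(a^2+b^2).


|5*(-16) + 4*19 + 42| = |38| = 38
sqrt(25 + 16) = sqrt(41) = 6.4031
d = 38/sqrt(41) = 5.9346

5.9346


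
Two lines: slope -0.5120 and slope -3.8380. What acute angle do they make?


m1-m2 = 3.326
1+m1*m2 = 2.965056
tan(theta) = |3.326/2.965056| = 1.121733
theta = arctan(|3.326/2.965056|) = 48.2837 degrees (acute angle)

48.2837 degrees


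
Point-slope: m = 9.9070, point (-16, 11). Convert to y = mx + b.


y - 11 = 9.9070(x + 16)
y = 9.9070x + 11 - 9.9070*(-16)
y = 9.9070x + 169.5120

y = 9.9070x + 169.5120


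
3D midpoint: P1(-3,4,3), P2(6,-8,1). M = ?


Mx = (-3+6)/2 = 1.5000
My = (4- 8)/2 = -2.0000
Mz = (3+1)/2 = 2.0000

M = (1.5000, -2.0000, 2.0000)


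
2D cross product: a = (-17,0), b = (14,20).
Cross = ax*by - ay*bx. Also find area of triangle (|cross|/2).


cross = -17*20 - 0*14 = -340 - 0 = -340
Triangle area = |-340|/2 = 340/2 = 170.0000

cross = -340, triangle area = 170.0000


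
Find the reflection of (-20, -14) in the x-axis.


Reflection rule for x-axis: (x, -y)
(-20, -14) -> (-20, 14)

(-20, 14)


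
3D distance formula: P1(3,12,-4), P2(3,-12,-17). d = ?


dx=0, dy=-24, dz=-13
d = sqrt(0+576+169) = sqrt(745) = 27.2947

27.2947


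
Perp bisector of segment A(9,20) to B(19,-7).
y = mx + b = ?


Midpoint = (14, 6.5)
Slope of AB = dy/dx = -27/10 = -2.7000
Perp slope = -dx/dy = 10/27 = 0.3704
b = My - (perp slope)*Mx = 6.5 + (10*14)/(-27) = 6.5 - 5.1852 = 1.3148

y = 0.3704x + 1.3148


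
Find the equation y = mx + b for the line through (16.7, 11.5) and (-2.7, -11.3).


m = (-22.8)/(-19.4) = 1.1753
b = y1 - m*x1 = 11.5 - (-22.8*16.7)/(-19.4) = 11.5 - 19.6268 = -8.1268

y = 1.1753x - 8.1268


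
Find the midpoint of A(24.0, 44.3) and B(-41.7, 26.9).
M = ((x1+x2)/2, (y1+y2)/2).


Mx = (24.0 - 41.7)/2 = -17.7/2 = -8.8500
My = (44.3 + 26.9)/2 = 71.2/2 = 35.6000

(-8.8500, 35.6000)


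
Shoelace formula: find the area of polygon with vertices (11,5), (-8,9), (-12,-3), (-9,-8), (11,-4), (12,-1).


sum(xi*y_{i+1}) = 11*9 - 8*(-3) - 12*(-8) - 9*(-4) + 11*(-1) + 12*5 = 304
sum(yi*x_{i+1}) = 5*(-8) + 9*(-12) - 3*(-9) - 8*11 - 4*12 - 1*11 = -268
Area = |304 + 268|/2 = 572/2 = 286.0000

286.0000 sq units


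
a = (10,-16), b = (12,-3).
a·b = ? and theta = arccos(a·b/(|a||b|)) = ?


a·b = 10*12 - 16*(-3) = 120 + 48 = 168
|a| = sqrt(100+256) = 18.8680
|b| = sqrt(144+9) = 12.3693
cos(theta) = 168/(sqrt(356)*sqrt(153)) = 168/sqrt(54468) = 0.719844
theta = arccos(168/sqrt(54468)) = 43.9584 degrees

a·b = 168, theta = 43.9584 deg


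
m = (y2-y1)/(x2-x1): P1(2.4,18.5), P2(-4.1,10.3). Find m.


dy = 10.3 - 18.5 = -8.2
dx = -4.1 - 2.4 = -6.5
m = -8.2/(-6.5) = 1.2615

m = 1.2615


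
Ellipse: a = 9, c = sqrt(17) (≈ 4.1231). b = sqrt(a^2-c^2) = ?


b^2 = 9^2 - (sqrt(17))^2 = 81 - 17 = 64
b = sqrt(64) = 8

b = 8


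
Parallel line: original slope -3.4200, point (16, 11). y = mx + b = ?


Parallel lines have equal slopes.
m2 = -3.4200
b2 = 11 + 3.4200*16 = 65.7200

y = -3.4200x + 65.7200


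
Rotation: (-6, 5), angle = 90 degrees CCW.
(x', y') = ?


cos(90) = 0, sin(90) = 1
x' = -6*0 - 5*1 = -5
y' = -6*1 + 5*0 = -6

(-5, -6)


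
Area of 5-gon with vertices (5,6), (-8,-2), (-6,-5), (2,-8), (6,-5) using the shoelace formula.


sum(xi*y_{i+1}) = 5*(-2) - 8*(-5) - 6*(-8) + 2*(-5) + 6*6 = 104
sum(yi*x_{i+1}) = 6*(-8) - 2*(-6) - 5*2 - 8*6 - 5*5 = -119
Area = |104 + 119|/2 = 223/2 = 111.5000

111.5000 sq units


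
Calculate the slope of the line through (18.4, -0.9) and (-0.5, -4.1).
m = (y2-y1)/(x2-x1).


dy = -4.1 + 0.9 = -3.2
dx = -0.5 - 18.4 = -18.9
m = -3.2/(-18.9) = 0.1693

m = 0.1693


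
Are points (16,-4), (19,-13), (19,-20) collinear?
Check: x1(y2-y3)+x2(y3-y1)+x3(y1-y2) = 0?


16*(-13+ 20) + 19*(-20+ 4) + 19*(-4+ 13)
= 112 - 304 + 171 = -21

No, not collinear (determinant = -21)


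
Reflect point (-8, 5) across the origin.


Reflection rule for origin: (-x, -y)
(-8, 5) -> (8, -5)

(8, -5)


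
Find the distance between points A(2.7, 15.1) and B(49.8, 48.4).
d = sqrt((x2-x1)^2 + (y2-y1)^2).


dx = 49.8 - 2.7 = 47.1
dy = 48.4 - 15.1 = 33.3
d = sqrt(2218.41 + 1108.89) = sqrt(3327.3) = 57.6828

57.6828


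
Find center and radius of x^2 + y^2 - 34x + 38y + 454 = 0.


h = -D/2 = 34/2 = 17
k = -E/2 = -38/2 = -19
r^2 = h^2 + k^2 - F = 289 + 361 - 454 = 196
r = 14

Center (17, -19), radius = 14


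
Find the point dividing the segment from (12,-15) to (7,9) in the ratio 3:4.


Px = (3*7 + 4*12)/7 = 69/7 = 9.8571
Py = (3*9 + 4*(-15))/7 = -33/7 = -4.7143

P = (9.8571, -4.7143)


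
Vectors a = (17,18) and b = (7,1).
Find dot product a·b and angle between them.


a·b = 17*7 + 18*1 = 119 + 18 = 137
|a| = sqrt(289+324) = 24.7588
|b| = sqrt(49+1) = 7.0711
cos(theta) = 137/(sqrt(613)*sqrt(50)) = 137/sqrt(30650) = 0.782538
theta = arccos(137/sqrt(30650)) = 38.5065 degrees

a·b = 137, theta = 38.5065 deg


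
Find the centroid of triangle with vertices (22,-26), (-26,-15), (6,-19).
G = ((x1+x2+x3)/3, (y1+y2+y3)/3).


Gx = (22- 26+6)/3 = 2/3 = 0.6667
Gy = (-26- 15- 19)/3 = -60/3 = -20.0000

G = (0.6667, -20.0000)


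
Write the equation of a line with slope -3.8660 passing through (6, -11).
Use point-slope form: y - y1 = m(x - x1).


y + 11 = -3.8660(x - 6)
y = -3.8660x - 11 + 3.8660*6
y = -3.8660x + 12.1960

y = -3.8660x + 12.1960


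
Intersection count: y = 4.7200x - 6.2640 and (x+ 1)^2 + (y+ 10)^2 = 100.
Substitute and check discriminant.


Substitute y = 4.7200x - 6.2640: (x+ 1)^2 + (4.7200x- 6.2640+ 10)^2 = 100
Expand to Ax^2 + Bx + C = 0, where b-k = 3.736
A = 1+m^2 = 23.2784
B = 2(m(b-k) - h) = 2(4.7200*3.736 + 1) = 37.26784
C = h^2 + (b-k)^2 - r^2 = 1 + 13.957696 - 100 = -85.042304
disc = B^2-4AC = 1388.8919 + 7918.5951 = 9307.4870
disc > 0

2 intersection points


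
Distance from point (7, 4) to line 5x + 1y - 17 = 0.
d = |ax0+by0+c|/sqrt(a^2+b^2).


|5*7 + 1*4 - 17| = |22| = 22
sqrt(25 + 1) = sqrt(26) = 5.0990
d = 22/sqrt(26) = 4.3146

4.3146


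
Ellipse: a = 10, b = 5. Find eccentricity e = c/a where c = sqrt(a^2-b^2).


c = sqrt(100-25) = sqrt(75) = 8.6603
e = c/a = sqrt(75)/10 = 0.8660

e = 0.8660


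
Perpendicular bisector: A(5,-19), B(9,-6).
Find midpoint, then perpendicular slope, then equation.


Midpoint = (7, -12.5)
Slope of AB = dy/dx = 13/4 = 3.2500
Perp slope = -dx/dy = -4/13 = -0.3077
b = My - (perp slope)*Mx = -12.5 + (4*7)/13 = -12.5 + 2.1538 = -10.3462

y = -0.3077x - 10.3462


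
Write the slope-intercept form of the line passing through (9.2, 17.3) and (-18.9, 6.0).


m = (-11.3)/(-28.1) = 0.4021
b = y1 - m*x1 = 17.3 - (-11.3*9.2)/(-28.1) = 17.3 - 3.6996 = 13.6004

y = 0.4021x + 13.6004


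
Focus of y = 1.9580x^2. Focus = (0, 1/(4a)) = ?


a = 1.9580
4a = 7.8320
focus = (0, 1/7.8320) = (0, 0.1277)

Focus = (0, 0.1277)


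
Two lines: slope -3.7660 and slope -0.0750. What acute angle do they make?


m1-m2 = -3.691
1+m1*m2 = 1.28245
tan(theta) = |-3.691/1.28245| = 2.878085
theta = arctan(|-3.691/1.28245|) = 70.8400 degrees (acute angle)

70.8400 degrees


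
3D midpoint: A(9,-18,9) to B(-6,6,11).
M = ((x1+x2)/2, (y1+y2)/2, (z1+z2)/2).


Mx = (9- 6)/2 = 1.5000
My = (-18+6)/2 = -6.0000
Mz = (9+11)/2 = 10.0000

M = (1.5000, -6.0000, 10.0000)


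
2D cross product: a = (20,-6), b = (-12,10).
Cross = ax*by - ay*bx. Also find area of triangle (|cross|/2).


cross = 20*10 + 6*(-12) = 200 - 72 = 128
Triangle area = |128|/2 = 128/2 = 64.0000

cross = 128, triangle area = 64.0000


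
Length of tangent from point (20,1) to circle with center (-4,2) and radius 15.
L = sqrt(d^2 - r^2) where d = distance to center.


d = sqrt((20+ 4)^2 + (1-2)^2) = sqrt(576+1) = 24.0208
L = sqrt(577.0000 - 225) = sqrt(352.0000) = 18.7617

18.7617


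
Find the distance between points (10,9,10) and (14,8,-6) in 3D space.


dx=4, dy=-1, dz=-16
d = sqrt(16+1+256) = sqrt(273) = 16.5227

16.5227


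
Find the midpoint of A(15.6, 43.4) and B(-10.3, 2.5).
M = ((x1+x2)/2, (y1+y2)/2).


Mx = (15.6 - 10.3)/2 = 5.3/2 = 2.6500
My = (43.4 + 2.5)/2 = 45.9/2 = 22.9500

(2.6500, 22.9500)


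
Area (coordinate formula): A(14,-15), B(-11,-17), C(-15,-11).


14*(-17+ 11) = -84
-11*(-11+ 15) = -44
-15*(-15+ 17) = -30
sum = -158
Area = |-158|/2 = 79.0000

79.0000 sq units


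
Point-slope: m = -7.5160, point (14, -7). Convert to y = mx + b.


y + 7 = -7.5160(x - 14)
y = -7.5160x - 7 + 7.5160*14
y = -7.5160x + 98.2240

y = -7.5160x + 98.2240


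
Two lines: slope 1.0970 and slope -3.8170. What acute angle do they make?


m1-m2 = 4.914
1+m1*m2 = -3.187249
tan(theta) = |4.914/(-3.187249)| = 1.541768
theta = arctan(|4.914/(-3.187249)|) = 57.0323 degrees (acute angle)

57.0323 degrees


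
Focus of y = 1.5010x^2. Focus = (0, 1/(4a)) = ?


a = 1.5010
4a = 6.0040
focus = (0, 1/6.0040) = (0, 0.1666)

Focus = (0, 0.1666)


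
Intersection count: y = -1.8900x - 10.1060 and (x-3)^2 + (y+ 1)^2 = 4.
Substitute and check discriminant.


Substitute y = -1.8900x - 10.1060: (x-3)^2 + (-1.8900x- 10.1060+ 1)^2 = 4
Expand to Ax^2 + Bx + C = 0, where b-k = -9.106
A = 1+m^2 = 4.5721
B = 2(m(b-k) - h) = 2(-1.8900*(-9.106) - 3) = 28.42068
C = h^2 + (b-k)^2 - r^2 = 9 + 82.919236 - 4 = 87.919236
disc = B^2-4AC = 807.7351 - 1607.9022 = -800.1671
disc < 0

0 intersection points


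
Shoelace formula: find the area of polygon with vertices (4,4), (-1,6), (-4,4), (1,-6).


sum(xi*y_{i+1}) = 4*6 - 1*4 - 4*(-6) + 1*4 = 48
sum(yi*x_{i+1}) = 4*(-1) + 6*(-4) + 4*1 - 6*4 = -48
Area = |48 + 48|/2 = 96/2 = 48.0000

48.0000 sq units


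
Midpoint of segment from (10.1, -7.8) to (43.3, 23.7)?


Mx = (10.1 + 43.3)/2 = 53.4/2 = 26.7000
My = (-7.8 + 23.7)/2 = 15.9/2 = 7.9500

(26.7000, 7.9500)


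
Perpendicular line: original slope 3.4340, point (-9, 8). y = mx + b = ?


Perpendicular slope = -1/m1 = -1/3.4340 = -0.2912
b2 = y0 - m2*x0 = 8 - 9/3.4340 = 8 - 2.6209 = 5.3791

y = -0.2912x + 5.3791


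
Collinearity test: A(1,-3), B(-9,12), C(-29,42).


1*(12-42) - 9*(42+ 3) - 29*(-3-12)
= -30 - 405 + 435 = 0

Yes, collinear (determinant = 0)


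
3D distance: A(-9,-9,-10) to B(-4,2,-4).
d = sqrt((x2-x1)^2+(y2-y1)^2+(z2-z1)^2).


dx=5, dy=11, dz=6
d = sqrt(25+121+36) = sqrt(182) = 13.4907

13.4907


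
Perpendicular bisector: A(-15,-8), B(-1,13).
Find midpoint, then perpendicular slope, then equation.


Midpoint = (-8, 2.5)
Slope of AB = dy/dx = 21/14 = 1.5000
Perp slope = -dx/dy = -14/21 = -0.6667
b = My - (perp slope)*Mx = 2.5 + (14*(-8))/21 = 2.5 - 5.3333 = -2.8333

y = -0.6667x - 2.8333


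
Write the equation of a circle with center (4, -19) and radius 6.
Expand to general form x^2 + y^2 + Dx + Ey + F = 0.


(x-4)^2 + (y+ 19)^2 = 6^2
D = -2h = -8, E = -2k = 38
F = h^2+k^2-r^2 = 16+361-36 = 341

x^2 + y^2 - 8x + 38y + 341 = 0


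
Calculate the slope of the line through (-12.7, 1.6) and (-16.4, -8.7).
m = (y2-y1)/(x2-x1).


dy = -8.7 - 1.6 = -10.3
dx = -16.4 + 12.7 = -3.7
m = -10.3/(-3.7) = 2.7838

m = 2.7838


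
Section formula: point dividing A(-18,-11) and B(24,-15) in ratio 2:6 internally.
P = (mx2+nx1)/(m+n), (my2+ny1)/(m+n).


Px = (2*24 + 6*(-18))/8 = -60/8 = -7.5000
Py = (2*(-15) + 6*(-11))/8 = -96/8 = -12.0000

P = (-7.5000, -12.0000)


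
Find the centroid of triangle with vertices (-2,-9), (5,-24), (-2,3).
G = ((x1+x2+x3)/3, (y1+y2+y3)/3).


Gx = (-2+5- 2)/3 = 1/3 = 0.3333
Gy = (-9- 24+3)/3 = -30/3 = -10.0000

G = (0.3333, -10.0000)


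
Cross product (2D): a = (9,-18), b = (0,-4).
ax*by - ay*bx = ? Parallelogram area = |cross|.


cross = 9*(-4) + 18*0 = -36 - 0 = -36
Parallelogram area = |-36| = 36

cross = -36, parallelogram area = 36


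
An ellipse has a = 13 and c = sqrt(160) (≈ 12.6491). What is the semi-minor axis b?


b^2 = 13^2 - (sqrt(160))^2 = 169 - 160 = 9
b = sqrt(9) = 3

b = 3


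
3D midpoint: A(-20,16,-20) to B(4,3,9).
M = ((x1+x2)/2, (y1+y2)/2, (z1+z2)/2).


Mx = (-20+4)/2 = -8.0000
My = (16+3)/2 = 9.5000
Mz = (-20+9)/2 = -5.5000

M = (-8.0000, 9.5000, -5.5000)


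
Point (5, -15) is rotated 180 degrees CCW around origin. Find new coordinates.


cos(180) = -1, sin(180) = 0
x' = 5*(-1) + 15*0 = -5
y' = 5*0 - 15*(-1) = 15

(-5, 15)


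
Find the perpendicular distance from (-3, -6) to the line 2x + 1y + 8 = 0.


|2*(-3) + 1*(-6) + 8| = |-4| = 4
sqrt(4 + 1) = sqrt(5) = 2.2361
d = 4/sqrt(5) = 1.7889

1.7889


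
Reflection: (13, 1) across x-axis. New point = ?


Reflection rule for x-axis: (x, -y)
(13, 1) -> (13, -1)

(13, -1)


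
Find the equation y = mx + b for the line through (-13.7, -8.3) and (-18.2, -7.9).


m = (0.4)/(-4.5) = -0.0889
b = y1 - m*x1 = -8.3 - (0.4*(-13.7))/(-4.5) = -8.3 - 1.2178 = -9.5178

y = -0.0889x - 9.5178


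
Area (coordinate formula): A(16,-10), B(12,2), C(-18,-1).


16*(2+ 1) = 48
12*(-1+ 10) = 108
-18*(-10-2) = 216
sum = 372
Area = |372|/2 = 186.0000

186.0000 sq units


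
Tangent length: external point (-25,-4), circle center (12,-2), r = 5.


d = sqrt((-25-12)^2 + (-4+ 2)^2) = sqrt(1369+4) = 37.0540
L = sqrt(1373.0000 - 25) = sqrt(1348.0000) = 36.7151

36.7151


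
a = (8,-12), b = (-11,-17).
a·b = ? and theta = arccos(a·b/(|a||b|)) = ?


a·b = 8*(-11) - 12*(-17) = -88 + 204 = 116
|a| = sqrt(64+144) = 14.4222
|b| = sqrt(121+289) = 20.2485
cos(theta) = 116/(sqrt(208)*sqrt(410)) = 116/sqrt(85280) = 0.397223
theta = arccos(116/sqrt(85280)) = 66.5953 degrees

a·b = 116, theta = 66.5953 deg


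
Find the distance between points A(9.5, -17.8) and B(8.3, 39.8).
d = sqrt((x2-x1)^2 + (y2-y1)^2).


dx = 8.3 - 9.5 = -1.2
dy = 39.8 + 17.8 = 57.6
d = sqrt(1.44 + 3317.76) = sqrt(3319.2) = 57.6125

57.6125


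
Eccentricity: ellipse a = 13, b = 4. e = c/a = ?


c = sqrt(169-16) = sqrt(153) = 12.3693
e = c/a = sqrt(153)/13 = 0.9515

e = 0.9515


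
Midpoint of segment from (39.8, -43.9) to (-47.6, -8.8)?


Mx = (39.8 - 47.6)/2 = -7.8/2 = -3.9000
My = (-43.9 - 8.8)/2 = -52.7/2 = -26.3500

(-3.9000, -26.3500)


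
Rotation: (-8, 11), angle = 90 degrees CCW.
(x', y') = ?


cos(90) = 0, sin(90) = 1
x' = -8*0 - 11*1 = -11
y' = -8*1 + 11*0 = -8

(-11, -8)


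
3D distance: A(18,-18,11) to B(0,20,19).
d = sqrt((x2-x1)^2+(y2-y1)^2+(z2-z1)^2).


dx=-18, dy=38, dz=8
d = sqrt(324+1444+64) = sqrt(1832) = 42.8019

42.8019


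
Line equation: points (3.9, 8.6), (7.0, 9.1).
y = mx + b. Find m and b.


m = (0.5)/(3.1) = 0.1613
b = y1 - m*x1 = 8.6 - (0.5*3.9)/(3.1) = 8.6 - 0.6290 = 7.9710

y = 0.1613x + 7.9710


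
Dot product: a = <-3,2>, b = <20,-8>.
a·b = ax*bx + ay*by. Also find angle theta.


a·b = -3*20 + 2*(-8) = -60 - 16 = -76
|a| = sqrt(9+4) = 3.6056
|b| = sqrt(400+64) = 21.5407
cos(theta) = -76/(sqrt(13)*sqrt(464)) = -76/sqrt(6032) = -0.978550
theta = arccos(-76/sqrt(6032)) = 168.1113 degrees

a·b = -76, theta = 168.1113 deg


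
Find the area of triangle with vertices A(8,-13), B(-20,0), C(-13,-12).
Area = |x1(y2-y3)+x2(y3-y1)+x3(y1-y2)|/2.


8*(0+ 12) = 96
-20*(-12+ 13) = -20
-13*(-13-0) = 169
sum = 245
Area = |245|/2 = 122.5000

122.5000 sq units


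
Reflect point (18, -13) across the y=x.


Reflection rule for y=x: (y, x)
(18, -13) -> (-13, 18)

(-13, 18)


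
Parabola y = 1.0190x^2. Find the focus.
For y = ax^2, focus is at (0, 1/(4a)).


a = 1.0190
4a = 4.0760
focus = (0, 1/4.0760) = (0, 0.2453)

Focus = (0, 0.2453)


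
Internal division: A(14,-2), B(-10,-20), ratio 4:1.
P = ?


Px = (4*(-10) + 1*14)/5 = -26/5 = -5.2000
Py = (4*(-20) + 1*(-2))/5 = -82/5 = -16.4000

P = (-5.2000, -16.4000)


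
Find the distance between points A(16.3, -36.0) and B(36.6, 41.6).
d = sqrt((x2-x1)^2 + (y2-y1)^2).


dx = 36.6 - 16.3 = 20.3
dy = 41.6 + 36.0 = 77.6
d = sqrt(412.09 + 6021.76) = sqrt(6433.85) = 80.2113

80.2113


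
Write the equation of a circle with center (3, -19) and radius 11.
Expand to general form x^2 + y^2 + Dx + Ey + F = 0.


(x-3)^2 + (y+ 19)^2 = 11^2
D = -2h = -6, E = -2k = 38
F = h^2+k^2-r^2 = 9+361-121 = 249

x^2 + y^2 - 6x + 38y + 249 = 0


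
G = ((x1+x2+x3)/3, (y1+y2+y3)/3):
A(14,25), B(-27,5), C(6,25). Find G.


Gx = (14- 27+6)/3 = -7/3 = -2.3333
Gy = (25+5+25)/3 = 55/3 = 18.3333

G = (-2.3333, 18.3333)


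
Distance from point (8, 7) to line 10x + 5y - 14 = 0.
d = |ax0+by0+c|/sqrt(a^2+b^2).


|10*8 + 5*7 - 14| = |101| = 101
sqrt(100 + 25) = sqrt(125) = 11.1803
d = 101/sqrt(125) = 9.0337

9.0337


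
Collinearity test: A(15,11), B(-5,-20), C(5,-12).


15*(-20+ 12) - 5*(-12-11) + 5*(11+ 20)
= -120 + 115 + 155 = 150

No, not collinear (determinant = 150)


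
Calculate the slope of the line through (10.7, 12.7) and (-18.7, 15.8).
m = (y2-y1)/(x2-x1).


dy = 15.8 - 12.7 = 3.1
dx = -18.7 - 10.7 = -29.4
m = 3.1/(-29.4) = -0.1054

m = -0.1054


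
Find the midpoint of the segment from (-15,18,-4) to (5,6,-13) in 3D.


Mx = (-15+5)/2 = -5.0000
My = (18+6)/2 = 12.0000
Mz = (-4- 13)/2 = -8.5000

M = (-5.0000, 12.0000, -8.5000)


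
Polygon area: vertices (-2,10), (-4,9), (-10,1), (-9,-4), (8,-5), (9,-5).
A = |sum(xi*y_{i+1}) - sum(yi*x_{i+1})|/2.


sum(xi*y_{i+1}) = -2*9 - 4*1 - 10*(-4) - 9*(-5) + 8*(-5) + 9*10 = 113
sum(yi*x_{i+1}) = 10*(-4) + 9*(-10) + 1*(-9) - 4*8 - 5*9 - 5*(-2) = -206
Area = |113 + 206|/2 = 319/2 = 159.5000

159.5000 sq units


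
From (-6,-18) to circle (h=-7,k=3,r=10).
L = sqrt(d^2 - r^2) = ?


d = sqrt((-6+ 7)^2 + (-18-3)^2) = sqrt(1+441) = 21.0238
L = sqrt(442.0000 - 100) = sqrt(342.0000) = 18.4932

18.4932


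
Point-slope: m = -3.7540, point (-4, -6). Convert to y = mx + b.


y + 6 = -3.7540(x + 4)
y = -3.7540x - 6 + 3.7540*(-4)
y = -3.7540x - 21.0160

y = -3.7540x - 21.0160


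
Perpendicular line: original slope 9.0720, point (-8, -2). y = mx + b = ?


Perpendicular slope = -1/m1 = -1/9.0720 = -0.1102
b2 = y0 - m2*x0 = -2 - 8/9.0720 = -2 - 0.8818 = -2.8818

y = -0.1102x - 2.8818


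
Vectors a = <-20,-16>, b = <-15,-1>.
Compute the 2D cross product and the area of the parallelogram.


cross = -20*(-1) + 16*(-15) = 20 - 240 = -220
Parallelogram area = |-220| = 220

cross = -220, parallelogram area = 220


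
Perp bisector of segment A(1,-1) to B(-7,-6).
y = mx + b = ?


Midpoint = (-3, -3.5)
Slope of AB = dy/dx = -5/(-8) = 0.6250
Perp slope = -dx/dy = -8/5 = -1.6000
b = My - (perp slope)*Mx = -3.5 + (-8*(-3))/(-5) = -3.5 - 4.8000 = -8.3000

y = -1.6000x - 8.3000


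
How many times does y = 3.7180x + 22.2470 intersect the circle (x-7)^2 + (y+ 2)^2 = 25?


Substitute y = 3.7180x + 22.2470: (x-7)^2 + (3.7180x+22.2470+ 2)^2 = 25
Expand to Ax^2 + Bx + C = 0, where b-k = 24.247
A = 1+m^2 = 14.823524
B = 2(m(b-k) - h) = 2(3.7180*24.247 - 7) = 166.300692
C = h^2 + (b-k)^2 - r^2 = 49 + 587.917009 - 25 = 611.917009
disc = B^2-4AC = 27655.9202 - 36283.0659 = -8627.1457
disc < 0

0 intersection points


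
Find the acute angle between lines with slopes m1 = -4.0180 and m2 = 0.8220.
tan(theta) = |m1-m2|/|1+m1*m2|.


m1-m2 = -4.84
1+m1*m2 = -2.302796
tan(theta) = |-4.84/(-2.302796)| = 2.101793
theta = arctan(|-4.84/(-2.302796)|) = 64.5556 degrees (acute angle)

64.5556 degrees


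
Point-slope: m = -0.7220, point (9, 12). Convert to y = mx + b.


y - 12 = -0.7220(x - 9)
y = -0.7220x + 12 + 0.7220*9
y = -0.7220x + 18.4980

y = -0.7220x + 18.4980


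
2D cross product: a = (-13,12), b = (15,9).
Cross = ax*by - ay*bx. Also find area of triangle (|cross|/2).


cross = -13*9 - 12*15 = -117 - 180 = -297
Triangle area = |-297|/2 = 297/2 = 148.5000

cross = -297, triangle area = 148.5000


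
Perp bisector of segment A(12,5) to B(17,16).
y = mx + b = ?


Midpoint = (14.5, 10.5)
Slope of AB = dy/dx = 11/5 = 2.2000
Perp slope = -dx/dy = -5/11 = -0.4545
b = My - (perp slope)*Mx = 10.5 + (5*14.5)/11 = 10.5 + 6.5909 = 17.0909

y = -0.4545x + 17.0909


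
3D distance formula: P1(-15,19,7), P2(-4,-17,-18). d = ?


dx=11, dy=-36, dz=-25
d = sqrt(121+1296+625) = sqrt(2042) = 45.1885

45.1885


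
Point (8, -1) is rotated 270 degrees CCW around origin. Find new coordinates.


cos(270) = 0, sin(270) = -1
x' = 8*0 + 1*(-1) = -1
y' = 8*(-1) - 1*0 = -8

(-1, -8)


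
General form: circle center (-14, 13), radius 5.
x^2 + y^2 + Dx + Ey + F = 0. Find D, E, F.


(x+ 14)^2 + (y-13)^2 = 5^2
D = -2h = 28, E = -2k = -26
F = h^2+k^2-r^2 = 196+169-25 = 340

D = 28, E = -26, F = 340


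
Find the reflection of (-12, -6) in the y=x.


Reflection rule for y=x: (y, x)
(-12, -6) -> (-6, -12)

(-6, -12)


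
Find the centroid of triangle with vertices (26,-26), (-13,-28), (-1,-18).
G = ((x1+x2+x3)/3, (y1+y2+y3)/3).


Gx = (26- 13- 1)/3 = 12/3 = 4.0000
Gy = (-26- 28- 18)/3 = -72/3 = -24.0000

G = (4.0000, -24.0000)


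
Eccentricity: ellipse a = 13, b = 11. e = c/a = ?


c = sqrt(169-121) = sqrt(48) = 6.9282
e = c/a = sqrt(48)/13 = 0.5329

e = 0.5329


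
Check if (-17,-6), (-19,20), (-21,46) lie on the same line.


-17*(20-46) - 19*(46+ 6) - 21*(-6-20)
= 442 - 988 + 546 = 0

Yes, collinear (determinant = 0)


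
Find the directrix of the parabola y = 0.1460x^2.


a = 0.1460
1/(4a) = 1.7123
directrix: y = -1.7123 = -1.7123

y = -1.7123


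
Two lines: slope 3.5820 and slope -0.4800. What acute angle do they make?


m1-m2 = 4.062
1+m1*m2 = -0.71936
tan(theta) = |4.062/(-0.71936)| = 5.646686
theta = arctan(|4.062/(-0.71936)|) = 79.9573 degrees (acute angle)

79.9573 degrees


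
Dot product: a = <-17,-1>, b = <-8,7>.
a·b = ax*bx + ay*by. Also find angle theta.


a·b = -17*(-8) - 1*7 = 136 - 7 = 129
|a| = sqrt(289+1) = 17.0294
|b| = sqrt(64+49) = 10.6301
cos(theta) = 129/(sqrt(290)*sqrt(113)) = 129/sqrt(32770) = 0.712609
theta = arccos(129/sqrt(32770)) = 44.5524 degrees

a·b = 129, theta = 44.5524 deg


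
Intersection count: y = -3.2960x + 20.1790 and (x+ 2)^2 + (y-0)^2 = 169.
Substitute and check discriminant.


Substitute y = -3.2960x + 20.1790: (x+ 2)^2 + (-3.2960x+20.1790-0)^2 = 169
Expand to Ax^2 + Bx + C = 0, where b-k = 20.179
A = 1+m^2 = 11.863616
B = 2(m(b-k) - h) = 2(-3.2960*20.179 + 2) = -129.019968
C = h^2 + (b-k)^2 - r^2 = 4 + 407.192041 - 169 = 242.192041
disc = B^2-4AC = 16646.1521 - 11493.0935 = 5153.0586
disc > 0

2 intersection points


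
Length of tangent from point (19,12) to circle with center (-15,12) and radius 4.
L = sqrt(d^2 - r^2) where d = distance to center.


d = sqrt((19+ 15)^2 + (12-12)^2) = sqrt(1156+0) = 34.0000
L = sqrt(1156.0000 - 16) = sqrt(1140.0000) = 33.7639

33.7639


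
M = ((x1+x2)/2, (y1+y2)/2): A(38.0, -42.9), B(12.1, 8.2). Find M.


Mx = (38.0 + 12.1)/2 = 50.1/2 = 25.0500
My = (-42.9 + 8.2)/2 = -34.7/2 = -17.3500

(25.0500, -17.3500)


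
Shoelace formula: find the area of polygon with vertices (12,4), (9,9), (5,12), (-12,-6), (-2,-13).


sum(xi*y_{i+1}) = 12*9 + 9*12 + 5*(-6) - 12*(-13) - 2*4 = 334
sum(yi*x_{i+1}) = 4*9 + 9*5 + 12*(-12) - 6*(-2) - 13*12 = -207
Area = |334 + 207|/2 = 541/2 = 270.5000

270.5000 sq units


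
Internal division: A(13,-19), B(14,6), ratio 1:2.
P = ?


Px = (1*14 + 2*13)/3 = 40/3 = 13.3333
Py = (1*6 + 2*(-19))/3 = -32/3 = -10.6667

P = (13.3333, -10.6667)


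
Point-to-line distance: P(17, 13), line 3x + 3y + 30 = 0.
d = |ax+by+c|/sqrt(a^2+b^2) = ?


|3*17 + 3*13 + 30| = |120| = 120
sqrt(9 + 9) = sqrt(18) = 4.2426
d = 120/sqrt(18) = 28.2843

28.2843


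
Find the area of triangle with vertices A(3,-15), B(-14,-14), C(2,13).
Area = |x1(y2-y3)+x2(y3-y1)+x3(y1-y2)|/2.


3*(-14-13) = -81
-14*(13+ 15) = -392
2*(-15+ 14) = -2
sum = -475
Area = |-475|/2 = 237.5000

237.5000 sq units


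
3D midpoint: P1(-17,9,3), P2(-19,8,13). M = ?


Mx = (-17- 19)/2 = -18.0000
My = (9+8)/2 = 8.5000
Mz = (3+13)/2 = 8.0000

M = (-18.0000, 8.5000, 8.0000)


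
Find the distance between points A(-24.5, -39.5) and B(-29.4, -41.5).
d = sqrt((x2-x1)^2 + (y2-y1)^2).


dx = -29.4 + 24.5 = -4.9
dy = -41.5 + 39.5 = -2.0
d = sqrt(24.01 + 4.0) = sqrt(28.01) = 5.2924

5.2924


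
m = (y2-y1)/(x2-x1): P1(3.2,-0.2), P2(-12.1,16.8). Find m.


dy = 16.8 + 0.2 = 17.0
dx = -12.1 - 3.2 = -15.3
m = 17.0/(-15.3) = -1.1111

m = -1.1111


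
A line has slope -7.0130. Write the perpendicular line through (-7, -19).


Perpendicular slope = -1/m1 = -1/(-7.0130) = 0.1426
b2 = y0 - m2*x0 = -19 - 7/(-7.0130) = -19 + 0.9981 = -18.0019

y = 0.1426x - 18.0019


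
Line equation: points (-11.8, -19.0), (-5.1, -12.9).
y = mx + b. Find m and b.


m = (6.1)/(6.7) = 0.9104
b = y1 - m*x1 = -19.0 - (6.1*(-11.8))/(6.7) = -19.0 + 10.7433 = -8.2567

y = 0.9104x - 8.2567


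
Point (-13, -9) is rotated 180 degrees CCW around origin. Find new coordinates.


cos(180) = -1, sin(180) = 0
x' = -13*(-1) + 9*0 = 13
y' = -13*0 - 9*(-1) = 9

(13, 9)


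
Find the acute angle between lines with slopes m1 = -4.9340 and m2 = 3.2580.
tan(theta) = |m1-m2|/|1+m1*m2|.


m1-m2 = -8.192
1+m1*m2 = -15.074972
tan(theta) = |-8.192/(-15.074972)| = 0.543417
theta = arctan(|-8.192/(-15.074972)|) = 28.5204 degrees (acute angle)

28.5204 degrees


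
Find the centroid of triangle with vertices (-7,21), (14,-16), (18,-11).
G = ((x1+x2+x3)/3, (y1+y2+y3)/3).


Gx = (-7+14+18)/3 = 25/3 = 8.3333
Gy = (21- 16- 11)/3 = -6/3 = -2.0000

G = (8.3333, -2.0000)


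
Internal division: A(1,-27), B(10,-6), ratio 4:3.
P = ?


Px = (4*10 + 3*1)/7 = 43/7 = 6.1429
Py = (4*(-6) + 3*(-27))/7 = -105/7 = -15.0000

P = (6.1429, -15.0000)


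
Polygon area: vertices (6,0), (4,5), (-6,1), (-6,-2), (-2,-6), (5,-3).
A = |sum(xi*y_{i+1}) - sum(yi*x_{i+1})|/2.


sum(xi*y_{i+1}) = 6*5 + 4*1 - 6*(-2) - 6*(-6) - 2*(-3) + 5*0 = 88
sum(yi*x_{i+1}) = 0*4 + 5*(-6) + 1*(-6) - 2*(-2) - 6*5 - 3*6 = -80
Area = |88 + 80|/2 = 168/2 = 84.0000

84.0000 sq units


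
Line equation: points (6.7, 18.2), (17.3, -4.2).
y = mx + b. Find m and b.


m = (-22.4)/(10.6) = -2.1132
b = y1 - m*x1 = 18.2 - (-22.4*6.7)/(10.6) = 18.2 + 14.1585 = 32.3585

y = -2.1132x + 32.3585


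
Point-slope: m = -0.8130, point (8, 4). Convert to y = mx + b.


y - 4 = -0.8130(x - 8)
y = -0.8130x + 4 + 0.8130*8
y = -0.8130x + 10.5040

y = -0.8130x + 10.5040


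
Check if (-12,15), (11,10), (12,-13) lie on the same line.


-12*(10+ 13) + 11*(-13-15) + 12*(15-10)
= -276 - 308 + 60 = -524

No, not collinear (determinant = -524)


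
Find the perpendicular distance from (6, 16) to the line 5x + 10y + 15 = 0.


|5*6 + 10*16 + 15| = |205| = 205
sqrt(25 + 100) = sqrt(125) = 11.1803
d = 205/sqrt(125) = 18.3358

18.3358


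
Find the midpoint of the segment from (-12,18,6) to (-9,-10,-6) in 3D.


Mx = (-12- 9)/2 = -10.5000
My = (18- 10)/2 = 4.0000
Mz = (6- 6)/2 = 0

M = (-10.5000, 4.0000, 0)


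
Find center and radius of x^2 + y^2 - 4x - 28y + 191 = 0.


h = -D/2 = 4/2 = 2
k = -E/2 = 28/2 = 14
r^2 = h^2 + k^2 - F = 4 + 196 - 191 = 9
r = 3

Center (2, 14), radius = 3


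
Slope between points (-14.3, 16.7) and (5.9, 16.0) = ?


dy = 16.0 - 16.7 = -0.7
dx = 5.9 + 14.3 = 20.2
m = -0.7/20.2 = -0.0347

m = -0.0347


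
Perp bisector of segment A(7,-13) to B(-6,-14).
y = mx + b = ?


Midpoint = (0.5, -13.5)
Slope of AB = dy/dx = -1/(-13) = 0.0769
Perp slope = -dx/dy = -13/1 = -13.0000
b = My - (perp slope)*Mx = -13.5 + (-13*0.5)/(-1) = -13.5 + 6.5000 = -7.0000

y = -13.0000x - 7.0000
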